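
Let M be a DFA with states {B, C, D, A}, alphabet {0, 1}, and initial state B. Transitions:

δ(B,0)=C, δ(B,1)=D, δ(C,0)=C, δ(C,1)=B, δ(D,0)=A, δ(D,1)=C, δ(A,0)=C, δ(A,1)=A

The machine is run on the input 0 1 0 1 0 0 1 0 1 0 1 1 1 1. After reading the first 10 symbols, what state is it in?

C

Trace: B -0-> C -1-> B -0-> C -1-> B -0-> C -0-> C -1-> B -0-> C -1-> B -0-> C
After 10 symbols: C.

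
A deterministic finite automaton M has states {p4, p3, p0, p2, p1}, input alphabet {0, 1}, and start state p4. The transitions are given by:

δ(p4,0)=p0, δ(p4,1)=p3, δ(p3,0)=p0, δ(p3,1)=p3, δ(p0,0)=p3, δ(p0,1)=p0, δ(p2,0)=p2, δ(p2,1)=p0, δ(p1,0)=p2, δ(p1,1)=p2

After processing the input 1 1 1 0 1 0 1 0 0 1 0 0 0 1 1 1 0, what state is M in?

Trace: p4 -1-> p3 -1-> p3 -1-> p3 -0-> p0 -1-> p0 -0-> p3 -1-> p3 -0-> p0 -0-> p3 -1-> p3 -0-> p0 -0-> p3 -0-> p0 -1-> p0 -1-> p0 -1-> p0 -0-> p3

p3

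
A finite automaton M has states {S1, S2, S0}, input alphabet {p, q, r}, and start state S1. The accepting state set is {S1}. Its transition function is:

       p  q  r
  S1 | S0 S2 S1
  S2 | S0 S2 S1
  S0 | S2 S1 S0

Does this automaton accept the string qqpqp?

S1 → S2 → S2 → S0 → S1 → S0
End state S0 is not accepting.

No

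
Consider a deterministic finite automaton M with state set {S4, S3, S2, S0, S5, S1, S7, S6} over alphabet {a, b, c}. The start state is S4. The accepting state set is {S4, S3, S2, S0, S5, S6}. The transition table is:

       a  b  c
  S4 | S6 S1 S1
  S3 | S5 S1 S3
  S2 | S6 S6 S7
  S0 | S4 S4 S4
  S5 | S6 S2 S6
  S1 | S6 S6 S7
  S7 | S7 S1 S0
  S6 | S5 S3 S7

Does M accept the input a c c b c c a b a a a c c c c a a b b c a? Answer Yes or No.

start at S4
read 'a': S4 → S6
read 'c': S6 → S7
read 'c': S7 → S0
read 'b': S0 → S4
read 'c': S4 → S1
read 'c': S1 → S7
read 'a': S7 → S7
read 'b': S7 → S1
read 'a': S1 → S6
read 'a': S6 → S5
read 'a': S5 → S6
read 'c': S6 → S7
read 'c': S7 → S0
read 'c': S0 → S4
read 'c': S4 → S1
read 'a': S1 → S6
read 'a': S6 → S5
read 'b': S5 → S2
read 'b': S2 → S6
read 'c': S6 → S7
read 'a': S7 → S7
End state S7 is not accepting.

No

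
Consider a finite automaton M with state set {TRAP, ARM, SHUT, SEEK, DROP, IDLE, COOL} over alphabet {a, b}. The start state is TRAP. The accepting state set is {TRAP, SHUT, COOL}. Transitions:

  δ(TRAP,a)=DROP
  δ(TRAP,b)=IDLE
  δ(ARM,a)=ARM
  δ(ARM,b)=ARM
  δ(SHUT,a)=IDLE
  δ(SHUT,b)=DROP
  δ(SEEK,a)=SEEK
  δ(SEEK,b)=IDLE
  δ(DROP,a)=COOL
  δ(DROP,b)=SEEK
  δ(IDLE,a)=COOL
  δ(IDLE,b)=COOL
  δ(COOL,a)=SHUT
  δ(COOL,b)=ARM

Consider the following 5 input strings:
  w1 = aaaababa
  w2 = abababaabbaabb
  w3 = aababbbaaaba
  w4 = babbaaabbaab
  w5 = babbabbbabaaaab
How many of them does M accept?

1

w1: TRAP → DROP → COOL → SHUT → IDLE → COOL → SHUT → DROP → COOL  → end COOL, accepted
w2: TRAP → DROP → SEEK → SEEK → IDLE → COOL → ARM → ARM → ARM → ARM → ARM → ARM → ARM → ARM → ARM  → end ARM, rejected
w3: TRAP → DROP → COOL → ARM → ARM → ARM → ARM → ARM → ARM → ARM → ARM → ARM → ARM  → end ARM, rejected
w4: TRAP → IDLE → COOL → ARM → ARM → ARM → ARM → ARM → ARM → ARM → ARM → ARM → ARM  → end ARM, rejected
w5: TRAP → IDLE → COOL → ARM → ARM → ARM → ARM → ARM → ARM → ARM → ARM → ARM → ARM → ARM → ARM → ARM  → end ARM, rejected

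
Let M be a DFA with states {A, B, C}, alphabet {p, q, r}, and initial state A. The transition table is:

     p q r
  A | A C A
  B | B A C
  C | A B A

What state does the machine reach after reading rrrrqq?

A → A → A → A → A → C → B

B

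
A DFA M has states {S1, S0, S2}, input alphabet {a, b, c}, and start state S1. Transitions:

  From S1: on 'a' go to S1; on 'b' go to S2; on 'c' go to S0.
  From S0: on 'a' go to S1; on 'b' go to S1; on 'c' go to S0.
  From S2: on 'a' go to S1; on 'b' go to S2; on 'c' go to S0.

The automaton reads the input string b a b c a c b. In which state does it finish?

S1

start at S1
read 'b': S1 → S2
read 'a': S2 → S1
read 'b': S1 → S2
read 'c': S2 → S0
read 'a': S0 → S1
read 'c': S1 → S0
read 'b': S0 → S1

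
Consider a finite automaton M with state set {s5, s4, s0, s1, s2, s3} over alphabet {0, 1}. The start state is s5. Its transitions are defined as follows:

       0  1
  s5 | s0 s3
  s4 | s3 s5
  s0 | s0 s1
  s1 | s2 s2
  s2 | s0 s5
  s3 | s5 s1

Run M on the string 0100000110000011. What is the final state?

s2

s5 → s0 → s1 → s2 → s0 → s0 → s0 → s0 → s1 → s2 → s0 → s0 → s0 → s0 → s0 → s1 → s2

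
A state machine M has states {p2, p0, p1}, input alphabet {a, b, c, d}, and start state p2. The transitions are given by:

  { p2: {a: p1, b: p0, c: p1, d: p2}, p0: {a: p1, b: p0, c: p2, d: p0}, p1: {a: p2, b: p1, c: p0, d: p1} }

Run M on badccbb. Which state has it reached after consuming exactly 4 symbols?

p2 → p0 → p1 → p1 → p0
After 4 symbols: p0.

p0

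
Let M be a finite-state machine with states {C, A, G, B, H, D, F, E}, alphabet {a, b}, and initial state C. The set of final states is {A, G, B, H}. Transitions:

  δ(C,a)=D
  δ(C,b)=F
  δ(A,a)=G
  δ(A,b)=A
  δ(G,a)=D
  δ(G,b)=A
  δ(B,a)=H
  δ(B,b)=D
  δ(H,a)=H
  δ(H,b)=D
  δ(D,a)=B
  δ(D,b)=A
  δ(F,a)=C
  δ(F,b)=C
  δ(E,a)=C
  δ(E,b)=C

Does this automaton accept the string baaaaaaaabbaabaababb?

Yes

start at C
read 'b': C → F
read 'a': F → C
read 'a': C → D
read 'a': D → B
read 'a': B → H
read 'a': H → H
read 'a': H → H
read 'a': H → H
read 'a': H → H
read 'b': H → D
read 'b': D → A
read 'a': A → G
read 'a': G → D
read 'b': D → A
read 'a': A → G
read 'a': G → D
read 'b': D → A
read 'a': A → G
read 'b': G → A
read 'b': A → A
End state A is accepting.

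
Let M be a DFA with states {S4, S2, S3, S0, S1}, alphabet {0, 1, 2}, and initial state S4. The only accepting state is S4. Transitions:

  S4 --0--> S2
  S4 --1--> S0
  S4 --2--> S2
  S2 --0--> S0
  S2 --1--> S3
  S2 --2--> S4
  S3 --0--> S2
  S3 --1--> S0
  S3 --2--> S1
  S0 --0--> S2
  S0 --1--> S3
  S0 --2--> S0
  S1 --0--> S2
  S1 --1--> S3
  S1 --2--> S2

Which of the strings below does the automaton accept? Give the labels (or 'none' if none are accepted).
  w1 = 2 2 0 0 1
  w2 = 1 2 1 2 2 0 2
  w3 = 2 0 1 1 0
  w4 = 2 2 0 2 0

w1: S4 → S2 → S4 → S2 → S0 → S3  → end S3, rejected
w2: S4 → S0 → S0 → S3 → S1 → S2 → S0 → S0  → end S0, rejected
w3: S4 → S2 → S0 → S3 → S0 → S2  → end S2, rejected
w4: S4 → S2 → S4 → S2 → S4 → S2  → end S2, rejected

none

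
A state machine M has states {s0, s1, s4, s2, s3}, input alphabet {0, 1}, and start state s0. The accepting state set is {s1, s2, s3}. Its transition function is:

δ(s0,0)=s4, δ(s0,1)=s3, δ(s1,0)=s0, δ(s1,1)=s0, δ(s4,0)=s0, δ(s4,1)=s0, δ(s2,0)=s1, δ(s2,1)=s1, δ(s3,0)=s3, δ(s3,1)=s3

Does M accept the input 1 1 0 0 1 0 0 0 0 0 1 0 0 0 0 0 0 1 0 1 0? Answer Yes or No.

Yes

s0 → s3 → s3 → s3 → s3 → s3 → s3 → s3 → s3 → s3 → s3 → s3 → s3 → s3 → s3 → s3 → s3 → s3 → s3 → s3 → s3 → s3
End state s3 is accepting.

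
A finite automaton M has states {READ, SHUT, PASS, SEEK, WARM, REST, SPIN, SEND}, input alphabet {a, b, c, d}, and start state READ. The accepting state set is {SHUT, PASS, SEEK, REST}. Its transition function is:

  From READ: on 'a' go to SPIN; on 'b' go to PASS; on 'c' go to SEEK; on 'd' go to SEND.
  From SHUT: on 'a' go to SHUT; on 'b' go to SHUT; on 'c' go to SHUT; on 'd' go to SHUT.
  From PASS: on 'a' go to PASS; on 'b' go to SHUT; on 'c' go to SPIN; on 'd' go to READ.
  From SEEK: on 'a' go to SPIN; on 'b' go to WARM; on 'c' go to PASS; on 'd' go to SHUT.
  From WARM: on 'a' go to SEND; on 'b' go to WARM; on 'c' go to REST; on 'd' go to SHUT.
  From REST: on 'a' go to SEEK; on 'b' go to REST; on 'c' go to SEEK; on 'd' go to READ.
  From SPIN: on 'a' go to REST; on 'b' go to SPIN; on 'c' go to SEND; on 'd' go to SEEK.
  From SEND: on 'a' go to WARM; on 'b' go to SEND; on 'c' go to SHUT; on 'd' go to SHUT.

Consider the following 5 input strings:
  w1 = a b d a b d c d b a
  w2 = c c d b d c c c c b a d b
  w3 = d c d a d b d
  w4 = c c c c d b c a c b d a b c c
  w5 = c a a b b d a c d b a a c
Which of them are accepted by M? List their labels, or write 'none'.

w1, w2, w3, w4, w5

w1:
  start at READ
  read 'a': READ → SPIN
  read 'b': SPIN → SPIN
  read 'd': SPIN → SEEK
  read 'a': SEEK → SPIN
  read 'b': SPIN → SPIN
  read 'd': SPIN → SEEK
  read 'c': SEEK → PASS
  read 'd': PASS → READ
  read 'b': READ → PASS
  read 'a': PASS → PASS
  end PASS, accepted
w2:
  start at READ
  read 'c': READ → SEEK
  read 'c': SEEK → PASS
  read 'd': PASS → READ
  read 'b': READ → PASS
  read 'd': PASS → READ
  read 'c': READ → SEEK
  read 'c': SEEK → PASS
  read 'c': PASS → SPIN
  read 'c': SPIN → SEND
  read 'b': SEND → SEND
  read 'a': SEND → WARM
  read 'd': WARM → SHUT
  read 'b': SHUT → SHUT
  end SHUT, accepted
w3:
  start at READ
  read 'd': READ → SEND
  read 'c': SEND → SHUT
  read 'd': SHUT → SHUT
  read 'a': SHUT → SHUT
  read 'd': SHUT → SHUT
  read 'b': SHUT → SHUT
  read 'd': SHUT → SHUT
  end SHUT, accepted
w4:
  start at READ
  read 'c': READ → SEEK
  read 'c': SEEK → PASS
  read 'c': PASS → SPIN
  read 'c': SPIN → SEND
  read 'd': SEND → SHUT
  read 'b': SHUT → SHUT
  read 'c': SHUT → SHUT
  read 'a': SHUT → SHUT
  read 'c': SHUT → SHUT
  read 'b': SHUT → SHUT
  read 'd': SHUT → SHUT
  read 'a': SHUT → SHUT
  read 'b': SHUT → SHUT
  read 'c': SHUT → SHUT
  read 'c': SHUT → SHUT
  end SHUT, accepted
w5:
  start at READ
  read 'c': READ → SEEK
  read 'a': SEEK → SPIN
  read 'a': SPIN → REST
  read 'b': REST → REST
  read 'b': REST → REST
  read 'd': REST → READ
  read 'a': READ → SPIN
  read 'c': SPIN → SEND
  read 'd': SEND → SHUT
  read 'b': SHUT → SHUT
  read 'a': SHUT → SHUT
  read 'a': SHUT → SHUT
  read 'c': SHUT → SHUT
  end SHUT, accepted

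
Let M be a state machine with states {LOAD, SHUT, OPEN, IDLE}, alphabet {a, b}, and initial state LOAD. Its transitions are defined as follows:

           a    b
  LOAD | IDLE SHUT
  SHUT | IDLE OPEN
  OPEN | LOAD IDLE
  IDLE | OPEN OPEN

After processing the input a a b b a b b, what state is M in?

OPEN

LOAD → IDLE → OPEN → IDLE → OPEN → LOAD → SHUT → OPEN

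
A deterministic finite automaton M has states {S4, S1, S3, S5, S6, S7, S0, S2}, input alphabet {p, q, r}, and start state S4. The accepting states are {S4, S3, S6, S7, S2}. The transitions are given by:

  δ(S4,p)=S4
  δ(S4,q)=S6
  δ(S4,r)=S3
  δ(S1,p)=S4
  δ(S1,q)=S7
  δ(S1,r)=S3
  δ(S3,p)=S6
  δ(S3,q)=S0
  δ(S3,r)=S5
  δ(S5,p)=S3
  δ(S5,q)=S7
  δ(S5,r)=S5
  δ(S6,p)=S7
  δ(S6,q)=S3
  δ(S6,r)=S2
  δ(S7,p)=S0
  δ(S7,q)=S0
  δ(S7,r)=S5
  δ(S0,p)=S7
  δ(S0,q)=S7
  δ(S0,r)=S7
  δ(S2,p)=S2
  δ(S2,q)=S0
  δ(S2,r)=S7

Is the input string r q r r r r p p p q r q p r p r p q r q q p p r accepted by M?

No

Trace: S4 -r-> S3 -q-> S0 -r-> S7 -r-> S5 -r-> S5 -r-> S5 -p-> S3 -p-> S6 -p-> S7 -q-> S0 -r-> S7 -q-> S0 -p-> S7 -r-> S5 -p-> S3 -r-> S5 -p-> S3 -q-> S0 -r-> S7 -q-> S0 -q-> S7 -p-> S0 -p-> S7 -r-> S5
End state S5 is not accepting.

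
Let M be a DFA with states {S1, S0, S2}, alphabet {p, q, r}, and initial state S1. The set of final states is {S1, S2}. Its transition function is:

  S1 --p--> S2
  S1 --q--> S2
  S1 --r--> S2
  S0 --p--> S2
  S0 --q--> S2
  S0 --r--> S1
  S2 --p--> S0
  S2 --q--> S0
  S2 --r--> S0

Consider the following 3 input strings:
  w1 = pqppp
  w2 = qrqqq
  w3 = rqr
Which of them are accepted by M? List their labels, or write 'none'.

w1, w2, w3

w1: S1 → S2 → S0 → S2 → S0 → S2  → end S2, accepted
w2: S1 → S2 → S0 → S2 → S0 → S2  → end S2, accepted
w3: S1 → S2 → S0 → S1  → end S1, accepted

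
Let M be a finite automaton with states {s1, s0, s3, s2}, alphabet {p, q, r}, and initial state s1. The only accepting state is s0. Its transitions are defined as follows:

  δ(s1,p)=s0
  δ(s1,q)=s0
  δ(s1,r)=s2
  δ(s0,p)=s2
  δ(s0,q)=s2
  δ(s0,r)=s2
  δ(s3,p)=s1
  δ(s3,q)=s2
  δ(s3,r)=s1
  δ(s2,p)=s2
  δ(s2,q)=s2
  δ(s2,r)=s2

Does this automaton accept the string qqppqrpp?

No

Trace: s1 -q-> s0 -q-> s2 -p-> s2 -p-> s2 -q-> s2 -r-> s2 -p-> s2 -p-> s2
End state s2 is not accepting.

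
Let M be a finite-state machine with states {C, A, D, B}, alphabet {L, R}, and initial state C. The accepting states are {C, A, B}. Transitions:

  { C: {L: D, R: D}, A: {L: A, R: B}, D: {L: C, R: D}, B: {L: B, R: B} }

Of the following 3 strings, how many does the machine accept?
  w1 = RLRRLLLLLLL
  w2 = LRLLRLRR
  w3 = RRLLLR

w1:
  start at C
  read 'R': C → D
  read 'L': D → C
  read 'R': C → D
  read 'R': D → D
  read 'L': D → C
  read 'L': C → D
  read 'L': D → C
  read 'L': C → D
  read 'L': D → C
  read 'L': C → D
  read 'L': D → C
  end C, accepted
w2:
  start at C
  read 'L': C → D
  read 'R': D → D
  read 'L': D → C
  read 'L': C → D
  read 'R': D → D
  read 'L': D → C
  read 'R': C → D
  read 'R': D → D
  end D, rejected
w3:
  start at C
  read 'R': C → D
  read 'R': D → D
  read 'L': D → C
  read 'L': C → D
  read 'L': D → C
  read 'R': C → D
  end D, rejected

1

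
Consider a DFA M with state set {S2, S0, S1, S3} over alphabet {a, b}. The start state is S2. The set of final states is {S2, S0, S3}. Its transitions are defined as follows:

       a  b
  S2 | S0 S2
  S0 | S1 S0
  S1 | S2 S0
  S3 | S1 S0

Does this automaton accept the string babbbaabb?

Trace: S2 -b-> S2 -a-> S0 -b-> S0 -b-> S0 -b-> S0 -a-> S1 -a-> S2 -b-> S2 -b-> S2
End state S2 is accepting.

Yes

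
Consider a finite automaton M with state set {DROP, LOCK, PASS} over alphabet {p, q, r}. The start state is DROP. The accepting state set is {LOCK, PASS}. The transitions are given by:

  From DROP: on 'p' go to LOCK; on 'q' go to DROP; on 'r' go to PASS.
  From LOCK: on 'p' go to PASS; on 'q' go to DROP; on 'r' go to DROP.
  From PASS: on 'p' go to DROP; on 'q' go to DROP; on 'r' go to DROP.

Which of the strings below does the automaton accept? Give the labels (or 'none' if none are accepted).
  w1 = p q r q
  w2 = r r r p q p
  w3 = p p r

w2

w1: Trace: DROP -p-> LOCK -q-> DROP -r-> PASS -q-> DROP  → end DROP, rejected
w2: Trace: DROP -r-> PASS -r-> DROP -r-> PASS -p-> DROP -q-> DROP -p-> LOCK  → end LOCK, accepted
w3: Trace: DROP -p-> LOCK -p-> PASS -r-> DROP  → end DROP, rejected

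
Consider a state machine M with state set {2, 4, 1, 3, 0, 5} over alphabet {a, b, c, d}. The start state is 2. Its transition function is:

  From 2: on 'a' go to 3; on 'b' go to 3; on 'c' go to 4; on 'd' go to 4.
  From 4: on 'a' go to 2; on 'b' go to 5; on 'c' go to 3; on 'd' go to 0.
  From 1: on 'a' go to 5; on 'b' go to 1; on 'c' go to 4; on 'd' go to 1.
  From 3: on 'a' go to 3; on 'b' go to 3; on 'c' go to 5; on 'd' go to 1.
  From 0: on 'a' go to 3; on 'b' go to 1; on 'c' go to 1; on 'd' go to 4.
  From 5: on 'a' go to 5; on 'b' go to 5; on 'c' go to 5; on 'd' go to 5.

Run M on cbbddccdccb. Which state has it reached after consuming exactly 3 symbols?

5

2 → 4 → 5 → 5
After 3 symbols: 5.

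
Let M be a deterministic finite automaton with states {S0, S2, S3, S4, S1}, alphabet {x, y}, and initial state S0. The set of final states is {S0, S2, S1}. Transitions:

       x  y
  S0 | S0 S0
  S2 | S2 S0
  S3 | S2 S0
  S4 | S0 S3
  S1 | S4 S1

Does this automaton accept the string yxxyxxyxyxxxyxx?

Yes

Trace: S0 -y-> S0 -x-> S0 -x-> S0 -y-> S0 -x-> S0 -x-> S0 -y-> S0 -x-> S0 -y-> S0 -x-> S0 -x-> S0 -x-> S0 -y-> S0 -x-> S0 -x-> S0
End state S0 is accepting.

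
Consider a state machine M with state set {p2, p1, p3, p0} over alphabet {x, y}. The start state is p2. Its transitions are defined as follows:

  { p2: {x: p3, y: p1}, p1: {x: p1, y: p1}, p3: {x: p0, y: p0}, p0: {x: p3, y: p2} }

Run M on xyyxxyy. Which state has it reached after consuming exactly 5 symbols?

p0

start at p2
read 'x': p2 → p3
read 'y': p3 → p0
read 'y': p0 → p2
read 'x': p2 → p3
read 'x': p3 → p0
After 5 symbols: p0.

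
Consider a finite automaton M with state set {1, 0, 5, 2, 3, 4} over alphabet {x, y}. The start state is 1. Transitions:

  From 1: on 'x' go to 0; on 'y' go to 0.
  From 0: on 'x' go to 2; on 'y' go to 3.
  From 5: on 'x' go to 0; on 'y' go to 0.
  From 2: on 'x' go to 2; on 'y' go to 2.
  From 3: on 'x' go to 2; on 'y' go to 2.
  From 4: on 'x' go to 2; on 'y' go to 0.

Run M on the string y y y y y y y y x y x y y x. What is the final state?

2

1 → 0 → 3 → 2 → 2 → 2 → 2 → 2 → 2 → 2 → 2 → 2 → 2 → 2 → 2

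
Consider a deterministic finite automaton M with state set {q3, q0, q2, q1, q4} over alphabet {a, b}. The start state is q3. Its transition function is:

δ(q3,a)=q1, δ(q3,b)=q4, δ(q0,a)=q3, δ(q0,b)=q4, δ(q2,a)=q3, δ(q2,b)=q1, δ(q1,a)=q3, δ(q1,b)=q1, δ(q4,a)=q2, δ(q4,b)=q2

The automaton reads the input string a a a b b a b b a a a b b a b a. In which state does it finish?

q2

q3 → q1 → q3 → q1 → q1 → q1 → q3 → q4 → q2 → q3 → q1 → q3 → q4 → q2 → q3 → q4 → q2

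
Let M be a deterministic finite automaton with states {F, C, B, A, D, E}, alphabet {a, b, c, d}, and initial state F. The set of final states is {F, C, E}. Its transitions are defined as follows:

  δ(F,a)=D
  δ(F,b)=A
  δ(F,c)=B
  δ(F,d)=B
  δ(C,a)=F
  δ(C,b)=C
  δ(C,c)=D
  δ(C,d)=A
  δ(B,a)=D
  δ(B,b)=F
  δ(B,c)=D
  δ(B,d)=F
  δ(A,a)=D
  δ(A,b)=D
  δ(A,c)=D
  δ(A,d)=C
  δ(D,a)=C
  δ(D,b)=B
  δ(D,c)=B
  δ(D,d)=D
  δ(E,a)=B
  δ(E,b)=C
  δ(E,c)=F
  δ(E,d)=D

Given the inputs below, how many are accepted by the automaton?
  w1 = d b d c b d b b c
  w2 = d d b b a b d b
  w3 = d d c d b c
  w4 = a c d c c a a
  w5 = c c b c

1

w1: Trace: F -d-> B -b-> F -d-> B -c-> D -b-> B -d-> F -b-> A -b-> D -c-> B  → end B, rejected
w2: Trace: F -d-> B -d-> F -b-> A -b-> D -a-> C -b-> C -d-> A -b-> D  → end D, rejected
w3: Trace: F -d-> B -d-> F -c-> B -d-> F -b-> A -c-> D  → end D, rejected
w4: Trace: F -a-> D -c-> B -d-> F -c-> B -c-> D -a-> C -a-> F  → end F, accepted
w5: Trace: F -c-> B -c-> D -b-> B -c-> D  → end D, rejected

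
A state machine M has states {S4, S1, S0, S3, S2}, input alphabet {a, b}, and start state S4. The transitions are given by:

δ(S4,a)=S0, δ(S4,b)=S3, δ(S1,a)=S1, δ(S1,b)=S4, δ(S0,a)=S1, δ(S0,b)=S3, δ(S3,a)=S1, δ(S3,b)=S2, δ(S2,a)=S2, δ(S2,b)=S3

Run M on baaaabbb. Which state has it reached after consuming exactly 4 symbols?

S1

S4 → S3 → S1 → S1 → S1
After 4 symbols: S1.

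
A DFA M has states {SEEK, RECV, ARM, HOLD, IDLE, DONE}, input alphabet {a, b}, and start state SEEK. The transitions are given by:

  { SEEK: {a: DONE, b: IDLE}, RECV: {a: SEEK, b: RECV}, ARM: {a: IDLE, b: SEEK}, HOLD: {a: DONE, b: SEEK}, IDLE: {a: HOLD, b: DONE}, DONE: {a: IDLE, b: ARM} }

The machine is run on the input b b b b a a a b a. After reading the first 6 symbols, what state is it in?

SEEK → IDLE → DONE → ARM → SEEK → DONE → IDLE
After 6 symbols: IDLE.

IDLE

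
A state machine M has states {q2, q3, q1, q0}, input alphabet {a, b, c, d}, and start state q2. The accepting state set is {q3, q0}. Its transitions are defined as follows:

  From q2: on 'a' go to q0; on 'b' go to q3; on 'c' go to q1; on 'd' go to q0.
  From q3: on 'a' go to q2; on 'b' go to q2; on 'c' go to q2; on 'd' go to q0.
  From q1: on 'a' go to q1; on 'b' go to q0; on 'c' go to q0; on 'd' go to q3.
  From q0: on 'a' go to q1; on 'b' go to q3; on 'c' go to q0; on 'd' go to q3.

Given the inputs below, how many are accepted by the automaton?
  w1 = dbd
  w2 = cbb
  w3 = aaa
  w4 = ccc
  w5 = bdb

w1: Trace: q2 -d-> q0 -b-> q3 -d-> q0  → end q0, accepted
w2: Trace: q2 -c-> q1 -b-> q0 -b-> q3  → end q3, accepted
w3: Trace: q2 -a-> q0 -a-> q1 -a-> q1  → end q1, rejected
w4: Trace: q2 -c-> q1 -c-> q0 -c-> q0  → end q0, accepted
w5: Trace: q2 -b-> q3 -d-> q0 -b-> q3  → end q3, accepted

4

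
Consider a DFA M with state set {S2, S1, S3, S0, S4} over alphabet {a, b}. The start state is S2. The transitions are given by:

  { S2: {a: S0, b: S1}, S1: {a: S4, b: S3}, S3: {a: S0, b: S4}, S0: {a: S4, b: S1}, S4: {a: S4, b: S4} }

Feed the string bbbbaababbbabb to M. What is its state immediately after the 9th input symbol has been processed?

S2 → S1 → S3 → S4 → S4 → S4 → S4 → S4 → S4 → S4
After 9 symbols: S4.

S4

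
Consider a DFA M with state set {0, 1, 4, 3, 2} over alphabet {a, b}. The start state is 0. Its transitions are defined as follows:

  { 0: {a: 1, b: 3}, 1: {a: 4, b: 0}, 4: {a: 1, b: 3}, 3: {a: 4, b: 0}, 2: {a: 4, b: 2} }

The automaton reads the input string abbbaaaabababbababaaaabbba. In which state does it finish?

4

Trace: 0 -a-> 1 -b-> 0 -b-> 3 -b-> 0 -a-> 1 -a-> 4 -a-> 1 -a-> 4 -b-> 3 -a-> 4 -b-> 3 -a-> 4 -b-> 3 -b-> 0 -a-> 1 -b-> 0 -a-> 1 -b-> 0 -a-> 1 -a-> 4 -a-> 1 -a-> 4 -b-> 3 -b-> 0 -b-> 3 -a-> 4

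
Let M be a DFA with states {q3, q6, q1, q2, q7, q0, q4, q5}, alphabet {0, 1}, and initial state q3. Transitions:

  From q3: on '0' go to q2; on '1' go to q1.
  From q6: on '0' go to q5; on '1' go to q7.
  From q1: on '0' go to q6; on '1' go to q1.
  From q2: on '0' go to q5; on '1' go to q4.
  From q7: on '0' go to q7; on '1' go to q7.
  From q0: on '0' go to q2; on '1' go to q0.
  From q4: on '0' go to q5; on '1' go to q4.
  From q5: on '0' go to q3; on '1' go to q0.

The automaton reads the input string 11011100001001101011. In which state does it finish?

start at q3
read '1': q3 → q1
read '1': q1 → q1
read '0': q1 → q6
read '1': q6 → q7
read '1': q7 → q7
read '1': q7 → q7
read '0': q7 → q7
read '0': q7 → q7
read '0': q7 → q7
read '0': q7 → q7
read '1': q7 → q7
read '0': q7 → q7
read '0': q7 → q7
read '1': q7 → q7
read '1': q7 → q7
read '0': q7 → q7
read '1': q7 → q7
read '0': q7 → q7
read '1': q7 → q7
read '1': q7 → q7

q7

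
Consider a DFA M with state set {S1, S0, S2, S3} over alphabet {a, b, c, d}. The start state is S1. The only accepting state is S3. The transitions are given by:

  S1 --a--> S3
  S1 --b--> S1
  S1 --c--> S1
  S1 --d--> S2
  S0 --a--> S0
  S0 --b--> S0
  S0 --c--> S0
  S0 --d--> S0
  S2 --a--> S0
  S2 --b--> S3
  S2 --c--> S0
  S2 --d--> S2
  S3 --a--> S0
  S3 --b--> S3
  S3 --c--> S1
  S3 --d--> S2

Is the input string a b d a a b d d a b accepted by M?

start at S1
read 'a': S1 → S3
read 'b': S3 → S3
read 'd': S3 → S2
read 'a': S2 → S0
read 'a': S0 → S0
read 'b': S0 → S0
read 'd': S0 → S0
read 'd': S0 → S0
read 'a': S0 → S0
read 'b': S0 → S0
End state S0 is not accepting.

No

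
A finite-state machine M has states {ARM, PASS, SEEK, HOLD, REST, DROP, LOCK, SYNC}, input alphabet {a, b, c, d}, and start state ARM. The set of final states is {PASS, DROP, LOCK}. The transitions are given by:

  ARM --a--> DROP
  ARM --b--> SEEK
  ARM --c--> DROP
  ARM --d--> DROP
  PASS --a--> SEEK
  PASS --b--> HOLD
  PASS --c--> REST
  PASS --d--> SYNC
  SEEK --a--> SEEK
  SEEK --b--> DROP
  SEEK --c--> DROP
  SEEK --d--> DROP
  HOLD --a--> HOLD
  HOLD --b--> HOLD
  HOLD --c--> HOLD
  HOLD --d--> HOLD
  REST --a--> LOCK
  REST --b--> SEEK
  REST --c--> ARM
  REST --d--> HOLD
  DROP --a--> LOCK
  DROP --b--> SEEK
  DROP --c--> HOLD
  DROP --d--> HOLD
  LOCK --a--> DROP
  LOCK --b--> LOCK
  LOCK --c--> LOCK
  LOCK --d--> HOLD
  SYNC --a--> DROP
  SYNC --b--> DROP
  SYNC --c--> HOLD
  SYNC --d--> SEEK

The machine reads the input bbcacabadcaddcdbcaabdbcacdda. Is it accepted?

No

ARM → SEEK → DROP → HOLD → HOLD → HOLD → HOLD → HOLD → HOLD → HOLD → HOLD → HOLD → HOLD → HOLD → HOLD → HOLD → HOLD → HOLD → HOLD → HOLD → HOLD → HOLD → HOLD → HOLD → HOLD → HOLD → HOLD → HOLD → HOLD
End state HOLD is not accepting.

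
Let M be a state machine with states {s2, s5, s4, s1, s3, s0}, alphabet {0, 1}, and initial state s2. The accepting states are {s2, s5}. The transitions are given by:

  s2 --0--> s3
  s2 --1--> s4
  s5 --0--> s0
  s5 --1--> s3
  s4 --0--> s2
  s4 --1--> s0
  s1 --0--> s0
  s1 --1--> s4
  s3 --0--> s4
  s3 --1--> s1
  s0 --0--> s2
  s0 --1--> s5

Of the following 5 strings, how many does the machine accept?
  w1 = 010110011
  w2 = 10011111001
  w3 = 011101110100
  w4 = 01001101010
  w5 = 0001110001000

2

w1: s2 → s3 → s1 → s0 → s5 → s3 → s4 → s2 → s4 → s0  → end s0, rejected
w2: s2 → s4 → s2 → s3 → s1 → s4 → s0 → s5 → s3 → s4 → s2 → s4  → end s4, rejected
w3: s2 → s3 → s1 → s4 → s0 → s2 → s4 → s0 → s5 → s0 → s5 → s0 → s2  → end s2, accepted
w4: s2 → s3 → s1 → s0 → s2 → s4 → s0 → s2 → s4 → s2 → s4 → s2  → end s2, accepted
w5: s2 → s3 → s4 → s2 → s4 → s0 → s5 → s0 → s2 → s3 → s1 → s0 → s2 → s3  → end s3, rejected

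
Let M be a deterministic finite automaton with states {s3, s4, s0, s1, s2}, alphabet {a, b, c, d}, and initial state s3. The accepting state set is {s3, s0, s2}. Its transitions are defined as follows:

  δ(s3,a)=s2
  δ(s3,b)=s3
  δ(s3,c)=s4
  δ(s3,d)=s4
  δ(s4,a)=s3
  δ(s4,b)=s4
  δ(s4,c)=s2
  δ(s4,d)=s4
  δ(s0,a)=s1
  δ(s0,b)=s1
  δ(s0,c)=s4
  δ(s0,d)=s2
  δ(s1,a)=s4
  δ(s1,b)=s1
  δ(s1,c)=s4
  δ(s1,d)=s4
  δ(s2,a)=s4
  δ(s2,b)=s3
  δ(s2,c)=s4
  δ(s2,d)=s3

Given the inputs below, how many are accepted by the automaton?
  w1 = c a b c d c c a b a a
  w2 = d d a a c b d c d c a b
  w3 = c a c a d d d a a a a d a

w1:
  start at s3
  read 'c': s3 → s4
  read 'a': s4 → s3
  read 'b': s3 → s3
  read 'c': s3 → s4
  read 'd': s4 → s4
  read 'c': s4 → s2
  read 'c': s2 → s4
  read 'a': s4 → s3
  read 'b': s3 → s3
  read 'a': s3 → s2
  read 'a': s2 → s4
  end s4, rejected
w2:
  start at s3
  read 'd': s3 → s4
  read 'd': s4 → s4
  read 'a': s4 → s3
  read 'a': s3 → s2
  read 'c': s2 → s4
  read 'b': s4 → s4
  read 'd': s4 → s4
  read 'c': s4 → s2
  read 'd': s2 → s3
  read 'c': s3 → s4
  read 'a': s4 → s3
  read 'b': s3 → s3
  end s3, accepted
w3:
  start at s3
  read 'c': s3 → s4
  read 'a': s4 → s3
  read 'c': s3 → s4
  read 'a': s4 → s3
  read 'd': s3 → s4
  read 'd': s4 → s4
  read 'd': s4 → s4
  read 'a': s4 → s3
  read 'a': s3 → s2
  read 'a': s2 → s4
  read 'a': s4 → s3
  read 'd': s3 → s4
  read 'a': s4 → s3
  end s3, accepted

2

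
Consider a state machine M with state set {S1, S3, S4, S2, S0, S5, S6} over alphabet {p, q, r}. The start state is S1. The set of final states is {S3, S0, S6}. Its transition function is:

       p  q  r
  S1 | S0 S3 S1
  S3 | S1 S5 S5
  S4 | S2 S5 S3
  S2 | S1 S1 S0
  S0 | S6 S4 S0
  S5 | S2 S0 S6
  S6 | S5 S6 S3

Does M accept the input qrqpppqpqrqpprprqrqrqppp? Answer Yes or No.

start at S1
read 'q': S1 → S3
read 'r': S3 → S5
read 'q': S5 → S0
read 'p': S0 → S6
read 'p': S6 → S5
read 'p': S5 → S2
read 'q': S2 → S1
read 'p': S1 → S0
read 'q': S0 → S4
read 'r': S4 → S3
read 'q': S3 → S5
read 'p': S5 → S2
read 'p': S2 → S1
read 'r': S1 → S1
read 'p': S1 → S0
read 'r': S0 → S0
read 'q': S0 → S4
read 'r': S4 → S3
read 'q': S3 → S5
read 'r': S5 → S6
read 'q': S6 → S6
read 'p': S6 → S5
read 'p': S5 → S2
read 'p': S2 → S1
End state S1 is not accepting.

No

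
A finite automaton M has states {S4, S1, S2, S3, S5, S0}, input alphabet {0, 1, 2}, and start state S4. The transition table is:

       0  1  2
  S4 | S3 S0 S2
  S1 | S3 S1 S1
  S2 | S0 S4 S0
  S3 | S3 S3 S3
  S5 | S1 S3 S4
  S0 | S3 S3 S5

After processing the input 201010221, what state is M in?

start at S4
read '2': S4 → S2
read '0': S2 → S0
read '1': S0 → S3
read '0': S3 → S3
read '1': S3 → S3
read '0': S3 → S3
read '2': S3 → S3
read '2': S3 → S3
read '1': S3 → S3

S3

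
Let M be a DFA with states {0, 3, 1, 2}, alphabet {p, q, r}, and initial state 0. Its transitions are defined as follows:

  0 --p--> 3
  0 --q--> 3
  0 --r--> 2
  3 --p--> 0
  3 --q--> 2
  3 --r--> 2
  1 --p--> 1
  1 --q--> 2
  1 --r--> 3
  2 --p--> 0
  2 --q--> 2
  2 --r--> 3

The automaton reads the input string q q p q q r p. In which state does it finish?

0 → 3 → 2 → 0 → 3 → 2 → 3 → 0

0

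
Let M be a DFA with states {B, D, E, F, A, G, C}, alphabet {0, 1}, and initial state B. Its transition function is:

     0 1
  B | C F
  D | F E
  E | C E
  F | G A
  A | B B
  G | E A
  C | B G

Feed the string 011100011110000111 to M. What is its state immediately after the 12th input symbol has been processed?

Trace: B -0-> C -1-> G -1-> A -1-> B -0-> C -0-> B -0-> C -1-> G -1-> A -1-> B -1-> F -0-> G
After 12 symbols: G.

G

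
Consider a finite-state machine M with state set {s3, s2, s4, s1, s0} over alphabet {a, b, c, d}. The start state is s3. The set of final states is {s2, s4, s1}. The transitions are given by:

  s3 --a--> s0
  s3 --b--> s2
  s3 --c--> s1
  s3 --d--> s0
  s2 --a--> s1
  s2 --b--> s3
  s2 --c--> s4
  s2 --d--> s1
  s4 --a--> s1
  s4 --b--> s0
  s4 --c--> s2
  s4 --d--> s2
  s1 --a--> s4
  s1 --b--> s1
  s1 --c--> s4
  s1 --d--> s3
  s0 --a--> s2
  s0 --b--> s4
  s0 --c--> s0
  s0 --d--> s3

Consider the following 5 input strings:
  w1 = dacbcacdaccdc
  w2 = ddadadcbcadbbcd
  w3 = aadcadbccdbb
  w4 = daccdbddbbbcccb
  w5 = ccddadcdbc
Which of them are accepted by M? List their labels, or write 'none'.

w1: Trace: s3 -d-> s0 -a-> s2 -c-> s4 -b-> s0 -c-> s0 -a-> s2 -c-> s4 -d-> s2 -a-> s1 -c-> s4 -c-> s2 -d-> s1 -c-> s4  → end s4, accepted
w2: Trace: s3 -d-> s0 -d-> s3 -a-> s0 -d-> s3 -a-> s0 -d-> s3 -c-> s1 -b-> s1 -c-> s4 -a-> s1 -d-> s3 -b-> s2 -b-> s3 -c-> s1 -d-> s3  → end s3, rejected
w3: Trace: s3 -a-> s0 -a-> s2 -d-> s1 -c-> s4 -a-> s1 -d-> s3 -b-> s2 -c-> s4 -c-> s2 -d-> s1 -b-> s1 -b-> s1  → end s1, accepted
w4: Trace: s3 -d-> s0 -a-> s2 -c-> s4 -c-> s2 -d-> s1 -b-> s1 -d-> s3 -d-> s0 -b-> s4 -b-> s0 -b-> s4 -c-> s2 -c-> s4 -c-> s2 -b-> s3  → end s3, rejected
w5: Trace: s3 -c-> s1 -c-> s4 -d-> s2 -d-> s1 -a-> s4 -d-> s2 -c-> s4 -d-> s2 -b-> s3 -c-> s1  → end s1, accepted

w1, w3, w5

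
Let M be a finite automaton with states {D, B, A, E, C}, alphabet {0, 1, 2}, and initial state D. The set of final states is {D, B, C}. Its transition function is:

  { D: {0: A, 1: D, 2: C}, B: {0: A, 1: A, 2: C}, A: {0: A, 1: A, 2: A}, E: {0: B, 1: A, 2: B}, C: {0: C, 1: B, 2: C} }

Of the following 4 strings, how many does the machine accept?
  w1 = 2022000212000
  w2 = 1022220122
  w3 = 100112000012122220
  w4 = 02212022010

1

w1: Trace: D -2-> C -0-> C -2-> C -2-> C -0-> C -0-> C -0-> C -2-> C -1-> B -2-> C -0-> C -0-> C -0-> C  → end C, accepted
w2: Trace: D -1-> D -0-> A -2-> A -2-> A -2-> A -2-> A -0-> A -1-> A -2-> A -2-> A  → end A, rejected
w3: Trace: D -1-> D -0-> A -0-> A -1-> A -1-> A -2-> A -0-> A -0-> A -0-> A -0-> A -1-> A -2-> A -1-> A -2-> A -2-> A -2-> A -2-> A -0-> A  → end A, rejected
w4: Trace: D -0-> A -2-> A -2-> A -1-> A -2-> A -0-> A -2-> A -2-> A -0-> A -1-> A -0-> A  → end A, rejected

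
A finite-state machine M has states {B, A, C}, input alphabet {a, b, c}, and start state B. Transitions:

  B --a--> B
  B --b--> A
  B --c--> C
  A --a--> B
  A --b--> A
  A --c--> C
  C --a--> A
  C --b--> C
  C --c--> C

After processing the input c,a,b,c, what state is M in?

C

Trace: B -c-> C -a-> A -b-> A -c-> C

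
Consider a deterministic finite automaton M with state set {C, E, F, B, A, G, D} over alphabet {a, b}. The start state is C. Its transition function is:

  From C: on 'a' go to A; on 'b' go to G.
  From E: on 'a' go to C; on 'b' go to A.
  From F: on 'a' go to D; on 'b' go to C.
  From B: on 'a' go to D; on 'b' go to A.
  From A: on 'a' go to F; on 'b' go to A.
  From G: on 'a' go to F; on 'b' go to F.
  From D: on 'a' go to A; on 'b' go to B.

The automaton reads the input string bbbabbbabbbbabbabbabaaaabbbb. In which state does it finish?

Trace: C -b-> G -b-> F -b-> C -a-> A -b-> A -b-> A -b-> A -a-> F -b-> C -b-> G -b-> F -b-> C -a-> A -b-> A -b-> A -a-> F -b-> C -b-> G -a-> F -b-> C -a-> A -a-> F -a-> D -a-> A -b-> A -b-> A -b-> A -b-> A

A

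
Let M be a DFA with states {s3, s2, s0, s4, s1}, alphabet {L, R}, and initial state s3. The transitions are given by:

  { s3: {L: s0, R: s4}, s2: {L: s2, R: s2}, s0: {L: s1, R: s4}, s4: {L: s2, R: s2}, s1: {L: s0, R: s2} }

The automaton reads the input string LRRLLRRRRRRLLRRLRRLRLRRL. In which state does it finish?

s3 → s0 → s4 → s2 → s2 → s2 → s2 → s2 → s2 → s2 → s2 → s2 → s2 → s2 → s2 → s2 → s2 → s2 → s2 → s2 → s2 → s2 → s2 → s2 → s2

s2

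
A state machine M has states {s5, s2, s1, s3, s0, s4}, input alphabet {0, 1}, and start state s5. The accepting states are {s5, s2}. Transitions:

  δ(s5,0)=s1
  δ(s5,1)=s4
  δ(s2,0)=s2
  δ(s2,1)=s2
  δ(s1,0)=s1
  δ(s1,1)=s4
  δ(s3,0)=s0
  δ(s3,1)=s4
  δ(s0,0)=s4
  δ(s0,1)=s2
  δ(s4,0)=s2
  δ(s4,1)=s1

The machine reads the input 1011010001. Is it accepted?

Yes

s5 → s4 → s2 → s2 → s2 → s2 → s2 → s2 → s2 → s2 → s2
End state s2 is accepting.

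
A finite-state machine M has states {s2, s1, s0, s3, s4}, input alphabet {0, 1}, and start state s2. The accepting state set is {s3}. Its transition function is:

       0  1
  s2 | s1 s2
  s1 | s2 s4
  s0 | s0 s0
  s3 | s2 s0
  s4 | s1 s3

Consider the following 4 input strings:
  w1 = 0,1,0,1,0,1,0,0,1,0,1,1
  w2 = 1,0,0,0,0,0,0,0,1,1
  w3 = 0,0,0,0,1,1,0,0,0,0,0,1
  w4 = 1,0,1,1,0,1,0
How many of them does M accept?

2

w1:
  start at s2
  read '0': s2 → s1
  read '1': s1 → s4
  read '0': s4 → s1
  read '1': s1 → s4
  read '0': s4 → s1
  read '1': s1 → s4
  read '0': s4 → s1
  read '0': s1 → s2
  read '1': s2 → s2
  read '0': s2 → s1
  read '1': s1 → s4
  read '1': s4 → s3
  end s3, accepted
w2:
  start at s2
  read '1': s2 → s2
  read '0': s2 → s1
  read '0': s1 → s2
  read '0': s2 → s1
  read '0': s1 → s2
  read '0': s2 → s1
  read '0': s1 → s2
  read '0': s2 → s1
  read '1': s1 → s4
  read '1': s4 → s3
  end s3, accepted
w3:
  start at s2
  read '0': s2 → s1
  read '0': s1 → s2
  read '0': s2 → s1
  read '0': s1 → s2
  read '1': s2 → s2
  read '1': s2 → s2
  read '0': s2 → s1
  read '0': s1 → s2
  read '0': s2 → s1
  read '0': s1 → s2
  read '0': s2 → s1
  read '1': s1 → s4
  end s4, rejected
w4:
  start at s2
  read '1': s2 → s2
  read '0': s2 → s1
  read '1': s1 → s4
  read '1': s4 → s3
  read '0': s3 → s2
  read '1': s2 → s2
  read '0': s2 → s1
  end s1, rejected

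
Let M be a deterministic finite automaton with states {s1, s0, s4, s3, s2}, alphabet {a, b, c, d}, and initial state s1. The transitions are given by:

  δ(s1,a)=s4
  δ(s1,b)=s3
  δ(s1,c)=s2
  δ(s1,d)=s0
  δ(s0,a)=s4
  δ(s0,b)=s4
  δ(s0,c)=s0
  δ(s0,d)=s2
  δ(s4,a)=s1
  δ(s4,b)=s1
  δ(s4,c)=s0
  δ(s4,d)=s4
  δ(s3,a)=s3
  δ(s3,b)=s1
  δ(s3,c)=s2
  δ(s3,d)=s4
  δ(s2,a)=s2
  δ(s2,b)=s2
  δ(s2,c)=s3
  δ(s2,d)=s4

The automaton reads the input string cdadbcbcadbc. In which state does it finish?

Trace: s1 -c-> s2 -d-> s4 -a-> s1 -d-> s0 -b-> s4 -c-> s0 -b-> s4 -c-> s0 -a-> s4 -d-> s4 -b-> s1 -c-> s2

s2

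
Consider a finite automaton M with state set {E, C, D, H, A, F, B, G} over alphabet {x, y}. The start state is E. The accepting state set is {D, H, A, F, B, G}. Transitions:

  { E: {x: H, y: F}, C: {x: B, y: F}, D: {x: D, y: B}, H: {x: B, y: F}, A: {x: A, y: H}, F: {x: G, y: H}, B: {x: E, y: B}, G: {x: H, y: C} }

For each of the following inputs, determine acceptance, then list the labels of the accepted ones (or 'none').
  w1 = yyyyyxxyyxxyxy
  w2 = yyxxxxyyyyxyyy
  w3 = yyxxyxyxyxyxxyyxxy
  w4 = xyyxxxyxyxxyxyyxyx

w2, w3, w4

w1:
  start at E
  read 'y': E → F
  read 'y': F → H
  read 'y': H → F
  read 'y': F → H
  read 'y': H → F
  read 'x': F → G
  read 'x': G → H
  read 'y': H → F
  read 'y': F → H
  read 'x': H → B
  read 'x': B → E
  read 'y': E → F
  read 'x': F → G
  read 'y': G → C
  end C, rejected
w2:
  start at E
  read 'y': E → F
  read 'y': F → H
  read 'x': H → B
  read 'x': B → E
  read 'x': E → H
  read 'x': H → B
  read 'y': B → B
  read 'y': B → B
  read 'y': B → B
  read 'y': B → B
  read 'x': B → E
  read 'y': E → F
  read 'y': F → H
  read 'y': H → F
  end F, accepted
w3:
  start at E
  read 'y': E → F
  read 'y': F → H
  read 'x': H → B
  read 'x': B → E
  read 'y': E → F
  read 'x': F → G
  read 'y': G → C
  read 'x': C → B
  read 'y': B → B
  read 'x': B → E
  read 'y': E → F
  read 'x': F → G
  read 'x': G → H
  read 'y': H → F
  read 'y': F → H
  read 'x': H → B
  read 'x': B → E
  read 'y': E → F
  end F, accepted
w4:
  start at E
  read 'x': E → H
  read 'y': H → F
  read 'y': F → H
  read 'x': H → B
  read 'x': B → E
  read 'x': E → H
  read 'y': H → F
  read 'x': F → G
  read 'y': G → C
  read 'x': C → B
  read 'x': B → E
  read 'y': E → F
  read 'x': F → G
  read 'y': G → C
  read 'y': C → F
  read 'x': F → G
  read 'y': G → C
  read 'x': C → B
  end B, accepted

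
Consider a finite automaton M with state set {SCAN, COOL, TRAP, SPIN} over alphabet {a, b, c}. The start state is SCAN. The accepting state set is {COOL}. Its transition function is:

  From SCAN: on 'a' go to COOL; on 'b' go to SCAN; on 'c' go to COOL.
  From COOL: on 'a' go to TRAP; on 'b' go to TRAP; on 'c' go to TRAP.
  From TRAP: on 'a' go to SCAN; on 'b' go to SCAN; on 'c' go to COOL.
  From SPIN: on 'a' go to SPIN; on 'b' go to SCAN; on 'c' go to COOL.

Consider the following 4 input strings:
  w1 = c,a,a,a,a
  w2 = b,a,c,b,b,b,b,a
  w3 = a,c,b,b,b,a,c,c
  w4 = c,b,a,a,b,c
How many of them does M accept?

w1: SCAN → COOL → TRAP → SCAN → COOL → TRAP  → end TRAP, rejected
w2: SCAN → SCAN → COOL → TRAP → SCAN → SCAN → SCAN → SCAN → COOL  → end COOL, accepted
w3: SCAN → COOL → TRAP → SCAN → SCAN → SCAN → COOL → TRAP → COOL  → end COOL, accepted
w4: SCAN → COOL → TRAP → SCAN → COOL → TRAP → COOL  → end COOL, accepted

3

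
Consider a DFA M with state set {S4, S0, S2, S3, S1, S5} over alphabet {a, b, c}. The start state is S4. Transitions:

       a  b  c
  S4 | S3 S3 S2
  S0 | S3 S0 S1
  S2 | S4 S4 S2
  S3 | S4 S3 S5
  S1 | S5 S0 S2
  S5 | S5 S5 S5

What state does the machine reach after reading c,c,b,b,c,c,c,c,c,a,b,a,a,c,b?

S5

S4 → S2 → S2 → S4 → S3 → S5 → S5 → S5 → S5 → S5 → S5 → S5 → S5 → S5 → S5 → S5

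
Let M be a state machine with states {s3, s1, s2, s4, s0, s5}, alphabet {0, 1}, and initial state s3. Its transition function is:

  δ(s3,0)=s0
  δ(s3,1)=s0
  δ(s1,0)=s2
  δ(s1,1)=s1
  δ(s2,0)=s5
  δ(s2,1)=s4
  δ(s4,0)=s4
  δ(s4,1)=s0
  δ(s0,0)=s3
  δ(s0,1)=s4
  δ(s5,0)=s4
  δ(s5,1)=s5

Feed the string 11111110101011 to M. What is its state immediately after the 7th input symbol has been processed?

s0

s3 → s0 → s4 → s0 → s4 → s0 → s4 → s0
After 7 symbols: s0.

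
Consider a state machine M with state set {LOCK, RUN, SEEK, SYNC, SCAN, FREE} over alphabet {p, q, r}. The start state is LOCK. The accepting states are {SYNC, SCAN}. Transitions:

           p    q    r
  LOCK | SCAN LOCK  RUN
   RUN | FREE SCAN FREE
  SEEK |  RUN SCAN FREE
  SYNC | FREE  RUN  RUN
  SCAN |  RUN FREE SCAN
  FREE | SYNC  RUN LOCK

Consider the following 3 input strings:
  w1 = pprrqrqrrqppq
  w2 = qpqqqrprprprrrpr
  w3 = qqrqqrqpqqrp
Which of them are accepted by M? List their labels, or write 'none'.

w3

w1: LOCK → SCAN → RUN → FREE → LOCK → LOCK → RUN → SCAN → SCAN → SCAN → FREE → SYNC → FREE → RUN  → end RUN, rejected
w2: LOCK → LOCK → SCAN → FREE → RUN → SCAN → SCAN → RUN → FREE → SYNC → RUN → FREE → LOCK → RUN → FREE → SYNC → RUN  → end RUN, rejected
w3: LOCK → LOCK → LOCK → RUN → SCAN → FREE → LOCK → LOCK → SCAN → FREE → RUN → FREE → SYNC  → end SYNC, accepted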